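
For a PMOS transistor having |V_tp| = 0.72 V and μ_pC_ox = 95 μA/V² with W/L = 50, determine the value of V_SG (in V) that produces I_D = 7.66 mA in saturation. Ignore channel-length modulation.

V_SG = 2.52 V

k_p = μ_pC_ox · (W/L) = 4.75 mA/V².
In saturation I_D = ½ k_p (V_SG − |V_tp|)², so V_SG − |V_tp| = √(2 I_D / k_p) = √(2 × 7.66 / 4.75) = 1.8 V.
V_SG = 0.72 + 1.8 = 2.52 V.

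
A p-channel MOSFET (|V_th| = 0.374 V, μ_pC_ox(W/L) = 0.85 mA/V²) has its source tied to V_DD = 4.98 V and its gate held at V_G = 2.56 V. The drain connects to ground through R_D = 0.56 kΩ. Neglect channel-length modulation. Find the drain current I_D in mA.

I_D = 1.78 mA

V_SG = V_DD − V_G = 4.98 − 2.56 = 2.42 V, so V_ov = 2.42 − 0.374 = 2.05 V.
Assume saturation: I_D = ½ k_p V_ov² = 0.5 × 0.85 × 2.05² = 1.78 mA, giving V_SD = V_DD − I_D R_D = 4.98 − 1.78 × 0.56 = 3.98 V.
V_SD = 3.98 V ≥ V_ov = 2.05 V, confirming saturation.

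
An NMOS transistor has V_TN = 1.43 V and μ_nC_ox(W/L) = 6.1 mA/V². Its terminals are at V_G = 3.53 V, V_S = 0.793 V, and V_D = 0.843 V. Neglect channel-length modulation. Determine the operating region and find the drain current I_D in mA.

V_GS = V_G − V_S = 3.53 − 0.793 = 2.74 V; V_DS = V_D − V_S = 0.843 − 0.793 = 0.05 V.
V_ov = V_GS − V_TN = 2.74 − 1.43 = 1.31 V.
Since V_DS = 0.05 V < V_ov = 1.31 V, the device is in the triode region.
I_D = k_n [V_ov · V_DS − ½ V_DS²] = 6.1 × [1.31 × 0.05 − 0.5 × 0.05²] = 0.391 mA.

Triode; I_D = 0.391 mA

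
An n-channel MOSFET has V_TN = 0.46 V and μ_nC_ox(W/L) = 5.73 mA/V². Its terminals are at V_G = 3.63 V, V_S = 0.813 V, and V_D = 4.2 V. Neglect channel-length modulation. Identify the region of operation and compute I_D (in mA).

Saturation; I_D = 15.9 mA

V_GS = V_G − V_S = 3.63 − 0.813 = 2.82 V; V_DS = V_D − V_S = 4.2 − 0.813 = 3.39 V.
V_ov = V_GS − V_TN = 2.82 − 0.46 = 2.36 V.
Since V_DS = 3.39 V ≥ V_ov = 2.36 V, the device is in saturation.
I_D = ½ k_n V_ov² = 0.5 × 5.73 × 2.36² = 15.9 mA.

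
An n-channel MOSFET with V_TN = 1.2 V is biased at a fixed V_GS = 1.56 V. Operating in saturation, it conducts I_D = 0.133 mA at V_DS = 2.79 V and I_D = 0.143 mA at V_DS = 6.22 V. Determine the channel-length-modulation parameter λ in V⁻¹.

With V_GS fixed, I_D ∝ (1 + λ V_DS) in saturation, so I_D2/I_D1 = (1 + λ V_DS2)/(1 + λ V_DS1).
0.143/0.133 = 1.075 = (1 + 6.22 λ)/(1 + 2.79 λ).
Solving: λ (I_D1 V_DS2 − I_D2 V_DS1) = I_D2 − I_D1, so λ = (0.143 − 0.133) / (0.133 × 6.22 − 0.143 × 2.79) = 0.01 / 0.428 = 0.0233 V⁻¹.

λ = 0.0233 V⁻¹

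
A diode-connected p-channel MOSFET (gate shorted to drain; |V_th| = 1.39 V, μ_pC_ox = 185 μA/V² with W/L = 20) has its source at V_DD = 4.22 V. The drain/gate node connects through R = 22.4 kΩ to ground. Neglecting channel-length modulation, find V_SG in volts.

With gate tied to drain, V_SG = V_SD ≥ V_SG − |V_th|, so the device is in saturation.
k_p = μ_pC_ox · (W/L) = 3.7 mA/V².
KCL at the drain: ½ k_p (V_SG − |V_th|)² = (V_DD − V_SG)/R.
Let x = V_SG − 1.39. Then 41.4 x² + x − 2.83 = 0, giving x = 0.25 V (positive root), so V_SG = 1.64 V.
I_D = (V_DD − V_SG)/R = (4.22 − 1.64) / 22.4 = 0.115 mA.

V_SG = 1.64 V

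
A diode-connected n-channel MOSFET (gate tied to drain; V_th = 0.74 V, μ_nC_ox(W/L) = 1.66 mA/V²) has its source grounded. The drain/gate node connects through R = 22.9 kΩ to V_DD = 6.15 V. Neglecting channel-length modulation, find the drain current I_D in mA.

With gate tied to drain, V_GS = V_DS ≥ V_GS − V_th, so the device is in saturation.
KCL at the drain: ½ k_n (V_GS − V_th)² = (V_DD − V_GS)/R.
Let x = V_GS − 0.74. Then 19 x² + x − 5.41 = 0, giving x = 0.508 V (positive root), so V_GS = 1.25 V.
I_D = (V_DD − V_GS)/R = (6.15 − 1.25) / 22.9 = 0.214 mA.

I_D = 0.214 mA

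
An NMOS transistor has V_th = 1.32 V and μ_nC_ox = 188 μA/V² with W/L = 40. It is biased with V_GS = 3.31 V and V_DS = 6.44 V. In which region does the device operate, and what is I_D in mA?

k_n = μ_nC_ox · (W/L) = 7.52 mA/V².
V_ov = V_GS − V_th = 3.31 − 1.32 = 1.99 V.
Since V_DS = 6.44 V ≥ V_ov = 1.99 V, the device is in saturation.
I_D = ½ k_n V_ov² = 0.5 × 7.52 × 1.99² = 14.9 mA.

Saturation; I_D = 14.9 mA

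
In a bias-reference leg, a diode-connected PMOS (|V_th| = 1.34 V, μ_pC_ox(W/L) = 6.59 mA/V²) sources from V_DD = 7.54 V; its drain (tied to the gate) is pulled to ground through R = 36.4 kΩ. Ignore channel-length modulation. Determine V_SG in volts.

V_SG = 1.56 V

With gate tied to drain, V_SG = V_SD ≥ V_SG − |V_th|, so the device is in saturation.
KCL at the drain: ½ k_p (V_SG − |V_th|)² = (V_DD − V_SG)/R.
Let x = V_SG − 1.34. Then 120 x² + x − 6.2 = 0, giving x = 0.223 V (positive root), so V_SG = 1.56 V.
I_D = (V_DD − V_SG)/R = (7.54 − 1.56) / 36.4 = 0.164 mA.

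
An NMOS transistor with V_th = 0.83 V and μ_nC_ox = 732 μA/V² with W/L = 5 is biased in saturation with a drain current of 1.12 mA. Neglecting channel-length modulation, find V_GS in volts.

k_n = μ_nC_ox · (W/L) = 3.66 mA/V².
In saturation I_D = ½ k_n (V_GS − V_th)², so V_GS − V_th = √(2 I_D / k_n) = √(2 × 1.12 / 3.66) = 0.782 V.
V_GS = 0.83 + 0.782 = 1.61 V.

V_GS = 1.61 V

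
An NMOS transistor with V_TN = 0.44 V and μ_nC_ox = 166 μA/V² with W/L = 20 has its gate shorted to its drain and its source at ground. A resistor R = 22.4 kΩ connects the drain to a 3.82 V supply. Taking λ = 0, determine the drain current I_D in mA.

I_D = 0.138 mA

With gate tied to drain, V_GS = V_DS ≥ V_GS − V_TN, so the device is in saturation.
k_n = μ_nC_ox · (W/L) = 3.32 mA/V².
KCL at the drain: ½ k_n (V_GS − V_TN)² = (V_DD − V_GS)/R.
Let x = V_GS − 0.44. Then 37.2 x² + x − 3.38 = 0, giving x = 0.288 V (positive root), so V_GS = 0.728 V.
I_D = (V_DD − V_GS)/R = (3.82 − 0.728) / 22.4 = 0.138 mA.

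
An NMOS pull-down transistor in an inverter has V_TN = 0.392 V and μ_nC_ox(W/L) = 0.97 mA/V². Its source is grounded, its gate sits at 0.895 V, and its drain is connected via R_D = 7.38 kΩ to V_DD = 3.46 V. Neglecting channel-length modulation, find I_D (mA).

I_D = 0.123 mA

V_GS = V_G = 0.895 V, so V_ov = 0.895 − 0.392 = 0.503 V.
Assume saturation: I_D = ½ k_n V_ov² = 0.5 × 0.97 × 0.503² = 0.123 mA, giving V_DS = V_DD − I_D R_D = 3.46 − 0.123 × 7.38 = 2.55 V.
V_DS = 2.55 V ≥ V_ov = 0.503 V, confirming saturation.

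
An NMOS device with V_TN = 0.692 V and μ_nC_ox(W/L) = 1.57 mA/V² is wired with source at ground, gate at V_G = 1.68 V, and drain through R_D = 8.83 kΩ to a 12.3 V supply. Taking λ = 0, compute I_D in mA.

I_D = 0.766 mA

V_GS = V_G = 1.68 V, so V_ov = 1.68 − 0.692 = 0.988 V.
Assume saturation: I_D = ½ k_n V_ov² = 0.5 × 1.57 × 0.988² = 0.766 mA, giving V_DS = V_DD − I_D R_D = 12.3 − 0.766 × 8.83 = 5.53 V.
V_DS = 5.53 V ≥ V_ov = 0.988 V, confirming saturation.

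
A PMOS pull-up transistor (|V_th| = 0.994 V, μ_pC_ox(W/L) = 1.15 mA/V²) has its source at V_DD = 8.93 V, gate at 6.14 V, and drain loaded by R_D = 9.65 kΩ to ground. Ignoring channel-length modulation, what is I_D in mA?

I_D = 0.875 mA

V_SG = V_DD − V_G = 8.93 − 6.14 = 2.79 V, so V_ov = 2.79 − 0.994 = 1.8 V.
Assume saturation: I_D = ½ k_p V_ov² = 0.5 × 1.15 × 1.8² = 1.85 mA, giving V_SD = V_DD − I_D R_D = 8.93 − 1.85 × 9.65 = -8.97 V.
But -8.97 V < V_ov = 1.8 V, so the device is actually in triode.
In triode I_D = k_p[V_ov V_SD − ½ V_SD²] and I_D = (V_DD − V_SD)/R_D. Equating: 5.55 V_SD² − 20.93 V_SD + 8.93 = 0, giving V_SD = 0.49 V (the root below V_ov).
I_D = (8.93 − 0.49) / 9.65 = 0.875 mA.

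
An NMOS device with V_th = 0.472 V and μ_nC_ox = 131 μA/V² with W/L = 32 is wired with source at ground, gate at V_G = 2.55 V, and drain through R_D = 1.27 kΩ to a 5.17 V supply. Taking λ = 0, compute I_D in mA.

I_D = 3.69 mA

V_GS = V_G = 2.55 V, so V_ov = 2.55 − 0.472 = 2.08 V.
k_n = μ_nC_ox · (W/L) = 4.192 mA/V².
Assume saturation: I_D = ½ k_n V_ov² = 0.5 × 4.192 × 2.08² = 9.05 mA, giving V_DS = V_DD − I_D R_D = 5.17 − 9.05 × 1.27 = -6.32 V.
But -6.32 V < V_ov = 2.08 V, so the device is actually in triode.
In triode I_D = k_n[V_ov V_DS − ½ V_DS²] and I_D = (V_DD − V_DS)/R_D. Equating: 2.66 V_DS² − 12.06 V_DS + 5.17 = 0, giving V_DS = 0.479 V (the root below V_ov).
I_D = (5.17 − 0.479) / 1.27 = 3.69 mA.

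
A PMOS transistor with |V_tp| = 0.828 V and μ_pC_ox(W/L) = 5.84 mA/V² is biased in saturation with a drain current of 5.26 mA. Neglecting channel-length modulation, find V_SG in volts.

In saturation I_D = ½ k_p (V_SG − |V_tp|)², so V_SG − |V_tp| = √(2 I_D / k_p) = √(2 × 5.26 / 5.84) = 1.34 V.
V_SG = 0.828 + 1.34 = 2.17 V.

V_SG = 2.17 V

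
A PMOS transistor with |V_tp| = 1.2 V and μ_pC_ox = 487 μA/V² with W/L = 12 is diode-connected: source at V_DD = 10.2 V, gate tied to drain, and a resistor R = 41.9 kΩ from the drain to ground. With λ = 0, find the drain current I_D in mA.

I_D = 0.208 mA

With gate tied to drain, V_SG = V_SD ≥ V_SG − |V_tp|, so the device is in saturation.
k_p = μ_pC_ox · (W/L) = 5.844 mA/V².
KCL at the drain: ½ k_p (V_SG − |V_tp|)² = (V_DD − V_SG)/R.
Let x = V_SG − 1.2. Then 122 x² + x − 9 = 0, giving x = 0.267 V (positive root), so V_SG = 1.47 V.
I_D = (V_DD − V_SG)/R = (10.2 − 1.47) / 41.9 = 0.208 mA.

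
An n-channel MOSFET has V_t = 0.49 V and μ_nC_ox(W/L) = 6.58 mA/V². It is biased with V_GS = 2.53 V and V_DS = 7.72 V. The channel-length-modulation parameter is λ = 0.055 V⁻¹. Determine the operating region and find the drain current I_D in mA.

V_ov = V_GS − V_t = 2.53 − 0.49 = 2.04 V.
Since V_DS = 7.72 V ≥ V_ov = 2.04 V, the device is in saturation.
I_D = ½ k_n V_ov² (1 + λ V_DS) = 0.5 × 6.58 × 2.04² × (1 + 0.055 × 7.72) = 19.5 mA.

Saturation; I_D = 19.5 mA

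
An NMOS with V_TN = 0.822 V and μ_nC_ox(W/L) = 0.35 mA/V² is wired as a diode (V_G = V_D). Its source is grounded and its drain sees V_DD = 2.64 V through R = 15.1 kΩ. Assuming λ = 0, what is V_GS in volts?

With gate tied to drain, V_GS = V_DS ≥ V_GS − V_TN, so the device is in saturation.
KCL at the drain: ½ k_n (V_GS − V_TN)² = (V_DD − V_GS)/R.
Let x = V_GS − 0.822. Then 2.64 x² + x − 1.818 = 0, giving x = 0.662 V (positive root), so V_GS = 1.48 V.
I_D = (V_DD − V_GS)/R = (2.64 − 1.48) / 15.1 = 0.0766 mA.

V_GS = 1.48 V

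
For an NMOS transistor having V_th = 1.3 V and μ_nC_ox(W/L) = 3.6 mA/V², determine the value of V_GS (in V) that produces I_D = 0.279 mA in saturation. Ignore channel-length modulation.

V_GS = 1.69 V

In saturation I_D = ½ k_n (V_GS − V_th)², so V_GS − V_th = √(2 I_D / k_n) = √(2 × 0.279 / 3.6) = 0.394 V.
V_GS = 1.3 + 0.394 = 1.69 V.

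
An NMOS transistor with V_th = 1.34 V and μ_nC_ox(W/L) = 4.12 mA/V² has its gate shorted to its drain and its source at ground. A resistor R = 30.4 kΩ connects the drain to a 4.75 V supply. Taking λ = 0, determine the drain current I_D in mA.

With gate tied to drain, V_GS = V_DS ≥ V_GS − V_th, so the device is in saturation.
KCL at the drain: ½ k_n (V_GS − V_th)² = (V_DD − V_GS)/R.
Let x = V_GS − 1.34. Then 62.6 x² + x − 3.41 = 0, giving x = 0.226 V (positive root), so V_GS = 1.57 V.
I_D = (V_DD − V_GS)/R = (4.75 − 1.57) / 30.4 = 0.105 mA.

I_D = 0.105 mA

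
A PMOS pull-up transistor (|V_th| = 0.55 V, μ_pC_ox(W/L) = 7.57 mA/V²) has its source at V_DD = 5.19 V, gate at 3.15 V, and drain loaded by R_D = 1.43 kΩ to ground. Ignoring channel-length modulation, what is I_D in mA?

I_D = 3.39 mA

V_SG = V_DD − V_G = 5.19 − 3.15 = 2.04 V, so V_ov = 2.04 − 0.55 = 1.49 V.
Assume saturation: I_D = ½ k_p V_ov² = 0.5 × 7.57 × 1.49² = 8.4 mA, giving V_SD = V_DD − I_D R_D = 5.19 − 8.4 × 1.43 = -6.83 V.
But -6.83 V < V_ov = 1.49 V, so the device is actually in triode.
In triode I_D = k_p[V_ov V_SD − ½ V_SD²] and I_D = (V_DD − V_SD)/R_D. Equating: 5.41 V_SD² − 17.13 V_SD + 5.19 = 0, giving V_SD = 0.339 V (the root below V_ov).
I_D = (5.19 − 0.339) / 1.43 = 3.39 mA.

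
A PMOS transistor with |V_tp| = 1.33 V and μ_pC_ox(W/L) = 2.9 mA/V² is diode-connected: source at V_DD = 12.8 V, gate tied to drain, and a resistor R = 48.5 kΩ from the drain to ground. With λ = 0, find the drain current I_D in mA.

I_D = 0.228 mA

With gate tied to drain, V_SG = V_SD ≥ V_SG − |V_tp|, so the device is in saturation.
KCL at the drain: ½ k_p (V_SG − |V_tp|)² = (V_DD − V_SG)/R.
Let x = V_SG − 1.33. Then 70.3 x² + x − 11.47 = 0, giving x = 0.397 V (positive root), so V_SG = 1.73 V.
I_D = (V_DD − V_SG)/R = (12.8 − 1.73) / 48.5 = 0.228 mA.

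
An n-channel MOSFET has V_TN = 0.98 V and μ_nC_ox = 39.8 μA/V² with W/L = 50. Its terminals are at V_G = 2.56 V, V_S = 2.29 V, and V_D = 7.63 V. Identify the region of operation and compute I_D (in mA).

V_GS = V_G − V_S = 2.56 − 2.29 = 0.27 V; V_DS = V_D − V_S = 7.63 − 2.29 = 5.34 V.
V_GS = 0.27 V < V_TN = 0.98 V, so the transistor is in cutoff.

Cutoff; I_D = 0 mA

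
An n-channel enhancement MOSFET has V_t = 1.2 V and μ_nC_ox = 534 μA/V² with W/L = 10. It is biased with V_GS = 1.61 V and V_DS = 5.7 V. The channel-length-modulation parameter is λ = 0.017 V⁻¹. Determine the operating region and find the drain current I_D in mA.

Saturation; I_D = 0.492 mA

k_n = μ_nC_ox · (W/L) = 5.34 mA/V².
V_ov = V_GS − V_t = 1.61 − 1.2 = 0.41 V.
Since V_DS = 5.7 V ≥ V_ov = 0.41 V, the device is in saturation.
I_D = ½ k_n V_ov² (1 + λ V_DS) = 0.5 × 5.34 × 0.41² × (1 + 0.017 × 5.7) = 0.492 mA.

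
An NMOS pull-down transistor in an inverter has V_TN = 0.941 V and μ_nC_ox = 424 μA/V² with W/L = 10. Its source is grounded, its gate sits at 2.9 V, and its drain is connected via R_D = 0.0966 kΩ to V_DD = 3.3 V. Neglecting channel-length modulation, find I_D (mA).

I_D = 8.14 mA

V_GS = V_G = 2.9 V, so V_ov = 2.9 − 0.941 = 1.96 V.
k_n = μ_nC_ox · (W/L) = 4.24 mA/V².
Assume saturation: I_D = ½ k_n V_ov² = 0.5 × 4.24 × 1.96² = 8.14 mA, giving V_DS = V_DD − I_D R_D = 3.3 − 8.14 × 0.0966 = 2.51 V.
V_DS = 2.51 V ≥ V_ov = 1.96 V, confirming saturation.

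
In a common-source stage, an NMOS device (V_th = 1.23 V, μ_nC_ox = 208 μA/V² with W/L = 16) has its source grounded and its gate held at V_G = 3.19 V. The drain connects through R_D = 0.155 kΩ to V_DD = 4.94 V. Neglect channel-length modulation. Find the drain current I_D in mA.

I_D = 6.39 mA

V_GS = V_G = 3.19 V, so V_ov = 3.19 − 1.23 = 1.96 V.
k_n = μ_nC_ox · (W/L) = 3.328 mA/V².
Assume saturation: I_D = ½ k_n V_ov² = 0.5 × 3.328 × 1.96² = 6.39 mA, giving V_DS = V_DD − I_D R_D = 4.94 − 6.39 × 0.155 = 3.95 V.
V_DS = 3.95 V ≥ V_ov = 1.96 V, confirming saturation.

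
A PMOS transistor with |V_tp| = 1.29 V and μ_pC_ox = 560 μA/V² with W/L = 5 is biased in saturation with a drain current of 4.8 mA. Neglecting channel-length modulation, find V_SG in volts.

V_SG = 3.14 V

k_p = μ_pC_ox · (W/L) = 2.8 mA/V².
In saturation I_D = ½ k_p (V_SG − |V_tp|)², so V_SG − |V_tp| = √(2 I_D / k_p) = √(2 × 4.8 / 2.8) = 1.85 V.
V_SG = 1.29 + 1.85 = 3.14 V.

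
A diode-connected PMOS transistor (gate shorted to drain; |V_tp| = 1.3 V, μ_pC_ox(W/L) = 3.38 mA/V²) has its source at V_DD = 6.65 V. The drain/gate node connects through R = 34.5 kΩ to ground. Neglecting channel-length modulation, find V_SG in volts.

V_SG = 1.59 V

With gate tied to drain, V_SG = V_SD ≥ V_SG − |V_tp|, so the device is in saturation.
KCL at the drain: ½ k_p (V_SG − |V_tp|)² = (V_DD − V_SG)/R.
Let x = V_SG − 1.3. Then 58.3 x² + x − 5.35 = 0, giving x = 0.294 V (positive root), so V_SG = 1.59 V.
I_D = (V_DD − V_SG)/R = (6.65 − 1.59) / 34.5 = 0.147 mA.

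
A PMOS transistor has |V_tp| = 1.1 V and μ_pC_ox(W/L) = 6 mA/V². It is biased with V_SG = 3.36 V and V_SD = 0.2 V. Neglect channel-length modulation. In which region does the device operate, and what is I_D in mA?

Triode; I_D = 2.59 mA

V_ov = V_SG − |V_tp| = 3.36 − 1.1 = 2.26 V.
Since V_SD = 0.2 V < V_ov = 2.26 V, the device is in the triode region.
I_D = k_p [V_ov · V_SD − ½ V_SD²] = 6 × [2.26 × 0.2 − 0.5 × 0.2²] = 2.59 mA.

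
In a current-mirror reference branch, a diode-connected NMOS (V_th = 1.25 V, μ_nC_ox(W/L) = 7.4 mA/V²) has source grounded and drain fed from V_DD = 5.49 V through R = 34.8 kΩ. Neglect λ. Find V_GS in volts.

With gate tied to drain, V_GS = V_DS ≥ V_GS − V_th, so the device is in saturation.
KCL at the drain: ½ k_n (V_GS − V_th)² = (V_DD − V_GS)/R.
Let x = V_GS − 1.25. Then 129 x² + x − 4.24 = 0, giving x = 0.178 V (positive root), so V_GS = 1.43 V.
I_D = (V_DD − V_GS)/R = (5.49 − 1.43) / 34.8 = 0.117 mA.

V_GS = 1.43 V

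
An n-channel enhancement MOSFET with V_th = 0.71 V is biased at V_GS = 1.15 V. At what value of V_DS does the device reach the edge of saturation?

The boundary between triode and saturation is V_DS = V_GS − V_th = V_ov.
V_ov = 1.15 − 0.71 = 0.44 V.

V_DS,sat = 0.440 V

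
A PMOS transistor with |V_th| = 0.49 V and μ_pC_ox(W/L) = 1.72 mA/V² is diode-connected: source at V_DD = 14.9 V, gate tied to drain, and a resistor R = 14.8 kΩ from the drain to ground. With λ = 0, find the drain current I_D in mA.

With gate tied to drain, V_SG = V_SD ≥ V_SG − |V_th|, so the device is in saturation.
KCL at the drain: ½ k_p (V_SG − |V_th|)² = (V_DD − V_SG)/R.
Let x = V_SG − 0.49. Then 12.7 x² + x − 14.41 = 0, giving x = 1.03 V (positive root), so V_SG = 1.52 V.
I_D = (V_DD − V_SG)/R = (14.9 − 1.52) / 14.8 = 0.904 mA.

I_D = 0.904 mA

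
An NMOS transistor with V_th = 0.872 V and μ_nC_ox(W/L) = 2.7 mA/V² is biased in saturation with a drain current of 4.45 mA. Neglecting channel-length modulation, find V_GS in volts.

V_GS = 2.69 V

In saturation I_D = ½ k_n (V_GS − V_th)², so V_GS − V_th = √(2 I_D / k_n) = √(2 × 4.45 / 2.7) = 1.82 V.
V_GS = 0.872 + 1.82 = 2.69 V.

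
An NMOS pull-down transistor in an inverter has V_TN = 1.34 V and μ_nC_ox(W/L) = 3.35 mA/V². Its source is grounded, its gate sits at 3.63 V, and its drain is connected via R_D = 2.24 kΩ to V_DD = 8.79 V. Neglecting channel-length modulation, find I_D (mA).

I_D = 3.68 mA

V_GS = V_G = 3.63 V, so V_ov = 3.63 − 1.34 = 2.29 V.
Assume saturation: I_D = ½ k_n V_ov² = 0.5 × 3.35 × 2.29² = 8.78 mA, giving V_DS = V_DD − I_D R_D = 8.79 − 8.78 × 2.24 = -10.9 V.
But -10.9 V < V_ov = 2.29 V, so the device is actually in triode.
In triode I_D = k_n[V_ov V_DS − ½ V_DS²] and I_D = (V_DD − V_DS)/R_D. Equating: 3.75 V_DS² − 18.18 V_DS + 8.79 = 0, giving V_DS = 0.545 V (the root below V_ov).
I_D = (8.79 − 0.545) / 2.24 = 3.68 mA.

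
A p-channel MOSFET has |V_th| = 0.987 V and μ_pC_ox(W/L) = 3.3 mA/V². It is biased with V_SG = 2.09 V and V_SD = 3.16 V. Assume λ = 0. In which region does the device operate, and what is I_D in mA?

V_ov = V_SG − |V_th| = 2.09 − 0.987 = 1.1 V.
Since V_SD = 3.16 V ≥ V_ov = 1.1 V, the device is in saturation.
I_D = ½ k_p V_ov² = 0.5 × 3.3 × 1.1² = 2.01 mA.

Saturation; I_D = 2.01 mA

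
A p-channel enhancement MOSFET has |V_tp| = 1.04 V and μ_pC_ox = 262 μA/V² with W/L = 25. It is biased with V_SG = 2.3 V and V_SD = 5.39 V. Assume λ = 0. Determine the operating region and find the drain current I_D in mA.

k_p = μ_pC_ox · (W/L) = 6.55 mA/V².
V_ov = V_SG − |V_tp| = 2.3 − 1.04 = 1.26 V.
Since V_SD = 5.39 V ≥ V_ov = 1.26 V, the device is in saturation.
I_D = ½ k_p V_ov² = 0.5 × 6.55 × 1.26² = 5.2 mA.

Saturation; I_D = 5.20 mA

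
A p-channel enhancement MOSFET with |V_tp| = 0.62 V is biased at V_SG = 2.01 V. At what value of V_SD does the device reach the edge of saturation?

The boundary between triode and saturation is V_SD = V_SG − |V_tp| = V_ov.
V_ov = 2.01 − 0.62 = 1.39 V.

V_SD,sat = 1.39 V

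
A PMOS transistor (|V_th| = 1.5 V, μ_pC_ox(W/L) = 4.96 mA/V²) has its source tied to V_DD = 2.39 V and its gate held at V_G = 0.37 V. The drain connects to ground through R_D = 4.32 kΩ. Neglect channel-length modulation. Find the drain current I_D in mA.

I_D = 0.495 mA

V_SG = V_DD − V_G = 2.39 − 0.37 = 2.02 V, so V_ov = 2.02 − 1.5 = 0.52 V.
Assume saturation: I_D = ½ k_p V_ov² = 0.5 × 4.96 × 0.52² = 0.671 mA, giving V_SD = V_DD − I_D R_D = 2.39 − 0.671 × 4.32 = -0.507 V.
But -0.507 V < V_ov = 0.52 V, so the device is actually in triode.
In triode I_D = k_p[V_ov V_SD − ½ V_SD²] and I_D = (V_DD − V_SD)/R_D. Equating: 10.7 V_SD² − 12.14 V_SD + 2.39 = 0, giving V_SD = 0.254 V (the root below V_ov).
I_D = (2.39 − 0.254) / 4.32 = 0.495 mA.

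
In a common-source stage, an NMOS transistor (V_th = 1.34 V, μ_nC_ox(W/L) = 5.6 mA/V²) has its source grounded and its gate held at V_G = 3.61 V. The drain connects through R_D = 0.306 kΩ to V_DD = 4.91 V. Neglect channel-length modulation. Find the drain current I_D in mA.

I_D = 11.8 mA

V_GS = V_G = 3.61 V, so V_ov = 3.61 − 1.34 = 2.27 V.
Assume saturation: I_D = ½ k_n V_ov² = 0.5 × 5.6 × 2.27² = 14.4 mA, giving V_DS = V_DD − I_D R_D = 4.91 − 14.4 × 0.306 = 0.495 V.
But 0.495 V < V_ov = 2.27 V, so the device is actually in triode.
In triode I_D = k_n[V_ov V_DS − ½ V_DS²] and I_D = (V_DD − V_DS)/R_D. Equating: 0.857 V_DS² − 4.89 V_DS + 4.91 = 0, giving V_DS = 1.3 V (the root below V_ov).
I_D = (4.91 − 1.3) / 0.306 = 11.8 mA.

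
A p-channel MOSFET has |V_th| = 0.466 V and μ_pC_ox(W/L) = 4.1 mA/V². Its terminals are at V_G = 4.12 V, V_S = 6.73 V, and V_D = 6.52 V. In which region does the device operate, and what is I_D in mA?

Triode; I_D = 1.76 mA

V_SG = V_S − V_G = 6.73 − 4.12 = 2.61 V; V_SD = V_S − V_D = 6.73 − 6.52 = 0.21 V.
V_ov = V_SG − |V_th| = 2.61 − 0.466 = 2.14 V.
Since V_SD = 0.21 V < V_ov = 2.14 V, the device is in the triode region.
I_D = k_p [V_ov · V_SD − ½ V_SD²] = 4.1 × [2.14 × 0.21 − 0.5 × 0.21²] = 1.76 mA.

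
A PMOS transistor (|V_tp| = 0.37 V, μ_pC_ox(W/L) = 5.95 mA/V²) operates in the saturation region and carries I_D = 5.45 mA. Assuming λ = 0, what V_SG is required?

In saturation I_D = ½ k_p (V_SG − |V_tp|)², so V_SG − |V_tp| = √(2 I_D / k_p) = √(2 × 5.45 / 5.95) = 1.35 V.
V_SG = 0.37 + 1.35 = 1.72 V.

V_SG = 1.72 V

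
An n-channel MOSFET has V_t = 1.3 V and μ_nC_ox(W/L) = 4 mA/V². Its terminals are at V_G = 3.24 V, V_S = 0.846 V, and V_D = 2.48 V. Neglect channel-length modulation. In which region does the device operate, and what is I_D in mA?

Saturation; I_D = 2.39 mA

V_GS = V_G − V_S = 3.24 − 0.846 = 2.39 V; V_DS = V_D − V_S = 2.48 − 0.846 = 1.63 V.
V_ov = V_GS − V_t = 2.39 − 1.3 = 1.09 V.
Since V_DS = 1.63 V ≥ V_ov = 1.09 V, the device is in saturation.
I_D = ½ k_n V_ov² = 0.5 × 4 × 1.09² = 2.39 mA.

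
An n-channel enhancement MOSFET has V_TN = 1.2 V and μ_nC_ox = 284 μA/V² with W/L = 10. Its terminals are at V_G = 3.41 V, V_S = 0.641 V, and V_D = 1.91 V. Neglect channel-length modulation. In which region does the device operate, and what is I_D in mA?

V_GS = V_G − V_S = 3.41 − 0.641 = 2.77 V; V_DS = V_D − V_S = 1.91 − 0.641 = 1.27 V.
k_n = μ_nC_ox · (W/L) = 2.84 mA/V².
V_ov = V_GS − V_TN = 2.77 − 1.2 = 1.57 V.
Since V_DS = 1.27 V < V_ov = 1.57 V, the device is in the triode region.
I_D = k_n [V_ov · V_DS − ½ V_DS²] = 2.84 × [1.57 × 1.27 − 0.5 × 1.27²] = 3.37 mA.

Triode; I_D = 3.37 mA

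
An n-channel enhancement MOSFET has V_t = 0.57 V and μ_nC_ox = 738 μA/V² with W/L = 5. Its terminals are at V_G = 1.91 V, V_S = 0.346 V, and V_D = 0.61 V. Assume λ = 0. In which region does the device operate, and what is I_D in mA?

Triode; I_D = 0.840 mA

V_GS = V_G − V_S = 1.91 − 0.346 = 1.56 V; V_DS = V_D − V_S = 0.61 − 0.346 = 0.264 V.
k_n = μ_nC_ox · (W/L) = 3.69 mA/V².
V_ov = V_GS − V_t = 1.56 − 0.57 = 0.994 V.
Since V_DS = 0.264 V < V_ov = 0.994 V, the device is in the triode region.
I_D = k_n [V_ov · V_DS − ½ V_DS²] = 3.69 × [0.994 × 0.264 − 0.5 × 0.264²] = 0.84 mA.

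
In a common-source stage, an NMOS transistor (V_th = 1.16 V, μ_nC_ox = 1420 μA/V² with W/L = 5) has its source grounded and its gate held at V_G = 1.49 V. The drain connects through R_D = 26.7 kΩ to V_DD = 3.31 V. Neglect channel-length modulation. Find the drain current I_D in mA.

V_GS = V_G = 1.49 V, so V_ov = 1.49 − 1.16 = 0.33 V.
k_n = μ_nC_ox · (W/L) = 7.1 mA/V².
Assume saturation: I_D = ½ k_n V_ov² = 0.5 × 7.1 × 0.33² = 0.387 mA, giving V_DS = V_DD − I_D R_D = 3.31 − 0.387 × 26.7 = -7.01 V.
But -7.01 V < V_ov = 0.33 V, so the device is actually in triode.
In triode I_D = k_n[V_ov V_DS − ½ V_DS²] and I_D = (V_DD − V_DS)/R_D. Equating: 94.8 V_DS² − 63.56 V_DS + 3.31 = 0, giving V_DS = 0.0569 V (the root below V_ov).
I_D = (3.31 − 0.0569) / 26.7 = 0.122 mA.

I_D = 0.122 mA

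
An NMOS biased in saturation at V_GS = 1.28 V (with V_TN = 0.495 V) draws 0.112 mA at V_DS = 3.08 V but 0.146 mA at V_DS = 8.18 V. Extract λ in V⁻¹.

With V_GS fixed, I_D ∝ (1 + λ V_DS) in saturation, so I_D2/I_D1 = (1 + λ V_DS2)/(1 + λ V_DS1).
0.146/0.112 = 1.304 = (1 + 8.18 λ)/(1 + 3.08 λ).
Solving: λ (I_D1 V_DS2 − I_D2 V_DS1) = I_D2 − I_D1, so λ = (0.146 − 0.112) / (0.112 × 8.18 − 0.146 × 3.08) = 0.034 / 0.466 = 0.0729 V⁻¹.

λ = 0.0729 V⁻¹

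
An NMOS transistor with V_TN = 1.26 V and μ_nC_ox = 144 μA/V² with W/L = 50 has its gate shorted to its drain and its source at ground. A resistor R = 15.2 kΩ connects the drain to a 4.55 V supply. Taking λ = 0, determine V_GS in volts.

V_GS = 1.50 V

With gate tied to drain, V_GS = V_DS ≥ V_GS − V_TN, so the device is in saturation.
k_n = μ_nC_ox · (W/L) = 7.2 mA/V².
KCL at the drain: ½ k_n (V_GS − V_TN)² = (V_DD − V_GS)/R.
Let x = V_GS − 1.26. Then 54.7 x² + x − 3.29 = 0, giving x = 0.236 V (positive root), so V_GS = 1.5 V.
I_D = (V_DD − V_GS)/R = (4.55 − 1.5) / 15.2 = 0.201 mA.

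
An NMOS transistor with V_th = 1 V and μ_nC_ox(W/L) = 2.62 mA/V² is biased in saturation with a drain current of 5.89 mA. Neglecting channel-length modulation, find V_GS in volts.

V_GS = 3.12 V

In saturation I_D = ½ k_n (V_GS − V_th)², so V_GS − V_th = √(2 I_D / k_n) = √(2 × 5.89 / 2.62) = 2.12 V.
V_GS = 1 + 2.12 = 3.12 V.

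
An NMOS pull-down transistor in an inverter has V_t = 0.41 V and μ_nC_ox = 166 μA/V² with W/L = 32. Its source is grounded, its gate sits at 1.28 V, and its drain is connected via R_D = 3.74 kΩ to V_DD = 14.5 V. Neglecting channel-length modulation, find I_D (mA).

I_D = 2.01 mA

V_GS = V_G = 1.28 V, so V_ov = 1.28 − 0.41 = 0.87 V.
k_n = μ_nC_ox · (W/L) = 5.312 mA/V².
Assume saturation: I_D = ½ k_n V_ov² = 0.5 × 5.312 × 0.87² = 2.01 mA, giving V_DS = V_DD − I_D R_D = 14.5 − 2.01 × 3.74 = 6.98 V.
V_DS = 6.98 V ≥ V_ov = 0.87 V, confirming saturation.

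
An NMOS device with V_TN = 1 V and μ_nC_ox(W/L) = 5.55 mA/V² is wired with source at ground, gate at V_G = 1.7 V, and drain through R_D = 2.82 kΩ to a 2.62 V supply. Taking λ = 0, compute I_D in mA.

I_D = 0.835 mA

V_GS = V_G = 1.7 V, so V_ov = 1.7 − 1 = 0.7 V.
Assume saturation: I_D = ½ k_n V_ov² = 0.5 × 5.55 × 0.7² = 1.36 mA, giving V_DS = V_DD − I_D R_D = 2.62 − 1.36 × 2.82 = -1.21 V.
But -1.21 V < V_ov = 0.7 V, so the device is actually in triode.
In triode I_D = k_n[V_ov V_DS − ½ V_DS²] and I_D = (V_DD − V_DS)/R_D. Equating: 7.83 V_DS² − 11.96 V_DS + 2.62 = 0, giving V_DS = 0.265 V (the root below V_ov).
I_D = (2.62 − 0.265) / 2.82 = 0.835 mA.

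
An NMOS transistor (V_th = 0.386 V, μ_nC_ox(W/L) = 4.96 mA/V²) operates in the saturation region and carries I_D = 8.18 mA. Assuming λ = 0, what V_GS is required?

V_GS = 2.20 V

In saturation I_D = ½ k_n (V_GS − V_th)², so V_GS − V_th = √(2 I_D / k_n) = √(2 × 8.18 / 4.96) = 1.82 V.
V_GS = 0.386 + 1.82 = 2.2 V.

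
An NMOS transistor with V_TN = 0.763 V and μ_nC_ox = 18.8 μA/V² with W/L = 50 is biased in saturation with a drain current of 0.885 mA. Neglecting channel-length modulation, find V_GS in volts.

V_GS = 2.14 V

k_n = μ_nC_ox · (W/L) = 0.94 mA/V².
In saturation I_D = ½ k_n (V_GS − V_TN)², so V_GS − V_TN = √(2 I_D / k_n) = √(2 × 0.885 / 0.94) = 1.37 V.
V_GS = 0.763 + 1.37 = 2.14 V.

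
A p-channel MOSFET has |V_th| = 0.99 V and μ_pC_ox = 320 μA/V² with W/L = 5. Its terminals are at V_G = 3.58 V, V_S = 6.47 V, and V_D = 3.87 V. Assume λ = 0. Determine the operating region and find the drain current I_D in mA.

V_SG = V_S − V_G = 6.47 − 3.58 = 2.89 V; V_SD = V_S − V_D = 6.47 − 3.87 = 2.6 V.
k_p = μ_pC_ox · (W/L) = 1.6 mA/V².
V_ov = V_SG − |V_th| = 2.89 − 0.99 = 1.9 V.
Since V_SD = 2.6 V ≥ V_ov = 1.9 V, the device is in saturation.
I_D = ½ k_p V_ov² = 0.5 × 1.6 × 1.9² = 2.89 mA.

Saturation; I_D = 2.89 mA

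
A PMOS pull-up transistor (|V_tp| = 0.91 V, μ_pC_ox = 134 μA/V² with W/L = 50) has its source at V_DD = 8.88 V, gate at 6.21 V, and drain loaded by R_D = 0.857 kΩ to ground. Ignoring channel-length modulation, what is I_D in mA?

V_SG = V_DD − V_G = 8.88 − 6.21 = 2.67 V, so V_ov = 2.67 − 0.91 = 1.76 V.
k_p = μ_pC_ox · (W/L) = 6.7 mA/V².
Assume saturation: I_D = ½ k_p V_ov² = 0.5 × 6.7 × 1.76² = 10.4 mA, giving V_SD = V_DD − I_D R_D = 8.88 − 10.4 × 0.857 = -0.0131 V.
But -0.0131 V < V_ov = 1.76 V, so the device is actually in triode.
In triode I_D = k_p[V_ov V_SD − ½ V_SD²] and I_D = (V_DD − V_SD)/R_D. Equating: 2.87 V_SD² − 11.11 V_SD + 8.88 = 0, giving V_SD = 1.13 V (the root below V_ov).
I_D = (8.88 − 1.13) / 0.857 = 9.04 mA.

I_D = 9.04 mA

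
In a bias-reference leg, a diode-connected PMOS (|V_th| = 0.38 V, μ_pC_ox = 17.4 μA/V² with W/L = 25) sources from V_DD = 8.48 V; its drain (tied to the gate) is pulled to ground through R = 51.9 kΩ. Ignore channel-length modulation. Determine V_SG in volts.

V_SG = 1.18 V

With gate tied to drain, V_SG = V_SD ≥ V_SG − |V_th|, so the device is in saturation.
k_p = μ_pC_ox · (W/L) = 0.435 mA/V².
KCL at the drain: ½ k_p (V_SG − |V_th|)² = (V_DD − V_SG)/R.
Let x = V_SG − 0.38. Then 11.3 x² + x − 8.1 = 0, giving x = 0.804 V (positive root), so V_SG = 1.18 V.
I_D = (V_DD − V_SG)/R = (8.48 − 1.18) / 51.9 = 0.141 mA.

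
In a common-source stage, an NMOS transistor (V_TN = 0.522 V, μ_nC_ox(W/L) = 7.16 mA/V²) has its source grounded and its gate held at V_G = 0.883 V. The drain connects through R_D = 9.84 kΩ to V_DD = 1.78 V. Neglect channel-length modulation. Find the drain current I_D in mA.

V_GS = V_G = 0.883 V, so V_ov = 0.883 − 0.522 = 0.361 V.
Assume saturation: I_D = ½ k_n V_ov² = 0.5 × 7.16 × 0.361² = 0.467 mA, giving V_DS = V_DD − I_D R_D = 1.78 − 0.467 × 9.84 = -2.81 V.
But -2.81 V < V_ov = 0.361 V, so the device is actually in triode.
In triode I_D = k_n[V_ov V_DS − ½ V_DS²] and I_D = (V_DD − V_DS)/R_D. Equating: 35.2 V_DS² − 26.43 V_DS + 1.78 = 0, giving V_DS = 0.0748 V (the root below V_ov).
I_D = (1.78 − 0.0748) / 9.84 = 0.173 mA.

I_D = 0.173 mA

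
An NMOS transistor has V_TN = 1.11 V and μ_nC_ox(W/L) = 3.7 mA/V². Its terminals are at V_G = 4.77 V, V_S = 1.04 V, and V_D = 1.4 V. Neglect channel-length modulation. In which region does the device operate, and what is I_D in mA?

V_GS = V_G − V_S = 4.77 − 1.04 = 3.73 V; V_DS = V_D − V_S = 1.4 − 1.04 = 0.36 V.
V_ov = V_GS − V_TN = 3.73 − 1.11 = 2.62 V.
Since V_DS = 0.36 V < V_ov = 2.62 V, the device is in the triode region.
I_D = k_n [V_ov · V_DS − ½ V_DS²] = 3.7 × [2.62 × 0.36 − 0.5 × 0.36²] = 3.25 mA.

Triode; I_D = 3.25 mA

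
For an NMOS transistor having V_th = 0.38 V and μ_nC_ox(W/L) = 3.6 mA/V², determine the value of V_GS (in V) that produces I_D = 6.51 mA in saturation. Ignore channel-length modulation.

In saturation I_D = ½ k_n (V_GS − V_th)², so V_GS − V_th = √(2 I_D / k_n) = √(2 × 6.51 / 3.6) = 1.9 V.
V_GS = 0.38 + 1.9 = 2.28 V.

V_GS = 2.28 V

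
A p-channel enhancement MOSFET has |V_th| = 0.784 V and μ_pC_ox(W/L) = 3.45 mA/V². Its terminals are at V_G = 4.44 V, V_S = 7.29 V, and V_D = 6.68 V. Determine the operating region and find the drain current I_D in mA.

V_SG = V_S − V_G = 7.29 − 4.44 = 2.85 V; V_SD = V_S − V_D = 7.29 − 6.68 = 0.61 V.
V_ov = V_SG − |V_th| = 2.85 − 0.784 = 2.07 V.
Since V_SD = 0.61 V < V_ov = 2.07 V, the device is in the triode region.
I_D = k_p [V_ov · V_SD − ½ V_SD²] = 3.45 × [2.07 × 0.61 − 0.5 × 0.61²] = 3.71 mA.

Triode; I_D = 3.71 mA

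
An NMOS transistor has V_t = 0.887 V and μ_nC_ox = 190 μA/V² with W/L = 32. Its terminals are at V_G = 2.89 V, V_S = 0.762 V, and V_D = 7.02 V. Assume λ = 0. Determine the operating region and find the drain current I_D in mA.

Saturation; I_D = 4.68 mA

V_GS = V_G − V_S = 2.89 − 0.762 = 2.13 V; V_DS = V_D − V_S = 7.02 − 0.762 = 6.26 V.
k_n = μ_nC_ox · (W/L) = 6.08 mA/V².
V_ov = V_GS − V_t = 2.13 − 0.887 = 1.24 V.
Since V_DS = 6.26 V ≥ V_ov = 1.24 V, the device is in saturation.
I_D = ½ k_n V_ov² = 0.5 × 6.08 × 1.24² = 4.68 mA.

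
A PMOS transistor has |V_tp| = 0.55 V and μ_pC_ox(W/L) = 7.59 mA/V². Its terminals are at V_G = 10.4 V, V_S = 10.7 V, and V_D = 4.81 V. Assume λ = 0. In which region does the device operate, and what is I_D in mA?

Cutoff; I_D = 0 mA

V_SG = V_S − V_G = 10.7 − 10.4 = 0.3 V; V_SD = V_S − V_D = 10.7 − 4.81 = 5.89 V.
V_SG = 0.3 V < |V_tp| = 0.55 V, so the transistor is in cutoff.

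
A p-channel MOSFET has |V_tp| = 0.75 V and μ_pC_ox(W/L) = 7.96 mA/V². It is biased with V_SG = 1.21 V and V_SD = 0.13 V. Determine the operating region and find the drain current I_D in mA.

V_ov = V_SG − |V_tp| = 1.21 − 0.75 = 0.46 V.
Since V_SD = 0.13 V < V_ov = 0.46 V, the device is in the triode region.
I_D = k_p [V_ov · V_SD − ½ V_SD²] = 7.96 × [0.46 × 0.13 − 0.5 × 0.13²] = 0.409 mA.

Triode; I_D = 0.409 mA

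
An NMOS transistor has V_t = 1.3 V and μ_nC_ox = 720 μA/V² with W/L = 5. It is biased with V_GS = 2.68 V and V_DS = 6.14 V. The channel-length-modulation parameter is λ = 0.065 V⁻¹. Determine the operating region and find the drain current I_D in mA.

Saturation; I_D = 4.80 mA

k_n = μ_nC_ox · (W/L) = 3.6 mA/V².
V_ov = V_GS − V_t = 2.68 − 1.3 = 1.38 V.
Since V_DS = 6.14 V ≥ V_ov = 1.38 V, the device is in saturation.
I_D = ½ k_n V_ov² (1 + λ V_DS) = 0.5 × 3.6 × 1.38² × (1 + 0.065 × 6.14) = 4.8 mA.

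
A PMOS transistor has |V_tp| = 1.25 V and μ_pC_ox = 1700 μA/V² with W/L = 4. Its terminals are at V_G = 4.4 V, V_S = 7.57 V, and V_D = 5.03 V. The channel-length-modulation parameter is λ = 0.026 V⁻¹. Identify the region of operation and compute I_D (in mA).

V_SG = V_S − V_G = 7.57 − 4.4 = 3.17 V; V_SD = V_S − V_D = 7.57 − 5.03 = 2.54 V.
k_p = μ_pC_ox · (W/L) = 6.8 mA/V².
V_ov = V_SG − |V_tp| = 3.17 − 1.25 = 1.92 V.
Since V_SD = 2.54 V ≥ V_ov = 1.92 V, the device is in saturation.
I_D = ½ k_p V_ov² (1 + λ V_SD) = 0.5 × 6.8 × 1.92² × (1 + 0.026 × 2.54) = 13.4 mA.

Saturation; I_D = 13.4 mA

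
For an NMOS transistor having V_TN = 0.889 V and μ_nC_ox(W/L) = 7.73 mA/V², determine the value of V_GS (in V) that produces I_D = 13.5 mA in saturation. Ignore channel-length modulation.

V_GS = 2.76 V

In saturation I_D = ½ k_n (V_GS − V_TN)², so V_GS − V_TN = √(2 I_D / k_n) = √(2 × 13.5 / 7.73) = 1.87 V.
V_GS = 0.889 + 1.87 = 2.76 V.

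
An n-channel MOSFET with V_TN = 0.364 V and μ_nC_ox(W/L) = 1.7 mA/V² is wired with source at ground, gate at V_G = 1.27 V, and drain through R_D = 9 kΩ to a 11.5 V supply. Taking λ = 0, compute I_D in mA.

I_D = 0.698 mA

V_GS = V_G = 1.27 V, so V_ov = 1.27 − 0.364 = 0.906 V.
Assume saturation: I_D = ½ k_n V_ov² = 0.5 × 1.7 × 0.906² = 0.698 mA, giving V_DS = V_DD − I_D R_D = 11.5 − 0.698 × 9 = 5.22 V.
V_DS = 5.22 V ≥ V_ov = 0.906 V, confirming saturation.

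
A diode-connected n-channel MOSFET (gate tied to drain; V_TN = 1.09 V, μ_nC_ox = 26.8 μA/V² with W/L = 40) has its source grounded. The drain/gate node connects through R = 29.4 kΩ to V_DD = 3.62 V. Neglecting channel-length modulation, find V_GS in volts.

V_GS = 1.46 V

With gate tied to drain, V_GS = V_DS ≥ V_GS − V_TN, so the device is in saturation.
k_n = μ_nC_ox · (W/L) = 1.072 mA/V².
KCL at the drain: ½ k_n (V_GS − V_TN)² = (V_DD − V_GS)/R.
Let x = V_GS − 1.09. Then 15.8 x² + x − 2.53 = 0, giving x = 0.37 V (positive root), so V_GS = 1.46 V.
I_D = (V_DD − V_GS)/R = (3.62 − 1.46) / 29.4 = 0.0735 mA.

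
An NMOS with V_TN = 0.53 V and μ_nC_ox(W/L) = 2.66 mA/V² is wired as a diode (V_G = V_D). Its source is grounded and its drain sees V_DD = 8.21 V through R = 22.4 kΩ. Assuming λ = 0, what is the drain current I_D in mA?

With gate tied to drain, V_GS = V_DS ≥ V_GS − V_TN, so the device is in saturation.
KCL at the drain: ½ k_n (V_GS − V_TN)² = (V_DD − V_GS)/R.
Let x = V_GS − 0.53. Then 29.8 x² + x − 7.68 = 0, giving x = 0.491 V (positive root), so V_GS = 1.02 V.
I_D = (V_DD − V_GS)/R = (8.21 − 1.02) / 22.4 = 0.321 mA.

I_D = 0.321 mA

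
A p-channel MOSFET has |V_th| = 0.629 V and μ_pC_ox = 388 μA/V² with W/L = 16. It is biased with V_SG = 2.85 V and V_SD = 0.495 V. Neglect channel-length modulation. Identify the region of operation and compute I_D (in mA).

Triode; I_D = 6.06 mA

k_p = μ_pC_ox · (W/L) = 6.208 mA/V².
V_ov = V_SG − |V_th| = 2.85 − 0.629 = 2.22 V.
Since V_SD = 0.495 V < V_ov = 2.22 V, the device is in the triode region.
I_D = k_p [V_ov · V_SD − ½ V_SD²] = 6.208 × [2.22 × 0.495 − 0.5 × 0.495²] = 6.06 mA.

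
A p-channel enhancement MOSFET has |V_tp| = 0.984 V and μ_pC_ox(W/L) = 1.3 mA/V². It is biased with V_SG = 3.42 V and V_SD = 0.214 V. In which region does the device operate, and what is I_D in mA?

V_ov = V_SG − |V_tp| = 3.42 − 0.984 = 2.44 V.
Since V_SD = 0.214 V < V_ov = 2.44 V, the device is in the triode region.
I_D = k_p [V_ov · V_SD − ½ V_SD²] = 1.3 × [2.44 × 0.214 − 0.5 × 0.214²] = 0.648 mA.

Triode; I_D = 0.648 mA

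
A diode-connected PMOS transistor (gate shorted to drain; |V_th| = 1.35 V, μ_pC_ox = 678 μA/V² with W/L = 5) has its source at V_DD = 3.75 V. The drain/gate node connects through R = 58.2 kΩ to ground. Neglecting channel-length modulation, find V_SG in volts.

V_SG = 1.50 V

With gate tied to drain, V_SG = V_SD ≥ V_SG − |V_th|, so the device is in saturation.
k_p = μ_pC_ox · (W/L) = 3.39 mA/V².
KCL at the drain: ½ k_p (V_SG − |V_th|)² = (V_DD − V_SG)/R.
Let x = V_SG − 1.35. Then 98.6 x² + x − 2.4 = 0, giving x = 0.151 V (positive root), so V_SG = 1.5 V.
I_D = (V_DD − V_SG)/R = (3.75 − 1.5) / 58.2 = 0.0386 mA.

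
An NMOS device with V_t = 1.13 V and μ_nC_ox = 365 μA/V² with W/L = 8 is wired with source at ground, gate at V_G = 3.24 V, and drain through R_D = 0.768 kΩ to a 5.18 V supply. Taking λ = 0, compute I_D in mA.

V_GS = V_G = 3.24 V, so V_ov = 3.24 − 1.13 = 2.11 V.
k_n = μ_nC_ox · (W/L) = 2.92 mA/V².
Assume saturation: I_D = ½ k_n V_ov² = 0.5 × 2.92 × 2.11² = 6.5 mA, giving V_DS = V_DD − I_D R_D = 5.18 − 6.5 × 0.768 = 0.188 V.
But 0.188 V < V_ov = 2.11 V, so the device is actually in triode.
In triode I_D = k_n[V_ov V_DS − ½ V_DS²] and I_D = (V_DD − V_DS)/R_D. Equating: 1.12 V_DS² − 5.732 V_DS + 5.18 = 0, giving V_DS = 1.17 V (the root below V_ov).
I_D = (5.18 − 1.17) / 0.768 = 5.22 mA.

I_D = 5.22 mA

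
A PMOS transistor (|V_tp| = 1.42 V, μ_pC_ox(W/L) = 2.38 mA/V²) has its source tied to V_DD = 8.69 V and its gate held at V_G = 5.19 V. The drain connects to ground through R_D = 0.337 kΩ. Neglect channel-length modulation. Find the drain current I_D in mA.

V_SG = V_DD − V_G = 8.69 − 5.19 = 3.5 V, so V_ov = 3.5 − 1.42 = 2.08 V.
Assume saturation: I_D = ½ k_p V_ov² = 0.5 × 2.38 × 2.08² = 5.15 mA, giving V_SD = V_DD − I_D R_D = 8.69 − 5.15 × 0.337 = 6.95 V.
V_SD = 6.95 V ≥ V_ov = 2.08 V, confirming saturation.

I_D = 5.15 mA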